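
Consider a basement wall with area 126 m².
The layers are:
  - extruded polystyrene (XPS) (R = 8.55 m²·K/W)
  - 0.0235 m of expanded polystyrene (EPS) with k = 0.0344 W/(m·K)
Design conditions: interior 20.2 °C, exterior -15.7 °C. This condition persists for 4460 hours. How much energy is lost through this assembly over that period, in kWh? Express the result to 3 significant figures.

0.0235/0.0344 = 0.6831
R_total = 8.55 + 0.6831 = 9.233 m²·K/W
Q = 126 × (20.2 − (-15.7)) / 9.233 = 489.9 W
E = 489.9 W × 4460 h / 1000 = 2185 kWh

2180 kWh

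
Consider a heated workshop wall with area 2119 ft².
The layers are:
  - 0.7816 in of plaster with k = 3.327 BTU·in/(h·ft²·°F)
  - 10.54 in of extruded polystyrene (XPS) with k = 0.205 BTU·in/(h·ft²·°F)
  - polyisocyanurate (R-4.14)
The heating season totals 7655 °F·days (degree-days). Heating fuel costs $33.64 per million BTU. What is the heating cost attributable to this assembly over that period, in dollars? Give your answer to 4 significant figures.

234.7 dollars

0.7816/3.327 = 0.23493
10.54/0.205 = 51.415
R_total = 0.23493 + 51.415 + 4.14 = 55.79 ft²·°F·h/BTU
E = A × HDD × 24 / R = 2119 × 7655 × 24 / 55.79 = 6978100 BTU
Cost = 6978100/10⁶ × 33.64 = $234.74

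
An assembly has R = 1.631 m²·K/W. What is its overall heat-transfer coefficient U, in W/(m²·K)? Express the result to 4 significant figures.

U = 1/R = 1/1.631 = 0.61312

0.6131 W/(m²·K)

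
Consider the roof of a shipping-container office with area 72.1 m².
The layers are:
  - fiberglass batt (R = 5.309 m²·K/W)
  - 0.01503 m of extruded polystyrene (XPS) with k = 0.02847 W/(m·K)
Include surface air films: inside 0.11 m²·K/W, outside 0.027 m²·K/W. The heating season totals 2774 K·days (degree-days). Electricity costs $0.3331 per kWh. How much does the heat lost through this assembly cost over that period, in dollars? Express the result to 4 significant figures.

267.7 dollars

0.01503/0.02847 = 0.52792
R_total = 0.11 + 5.309 + 0.52792 + 0.027 = 5.9739 m²·K/W
E = A × HDD × 24 / R / 1000 = 72.1 × 2774 × 24 / 5.9739 / 1000 = 803.51 kWh
Cost = 803.51 × 0.3331 = $267.65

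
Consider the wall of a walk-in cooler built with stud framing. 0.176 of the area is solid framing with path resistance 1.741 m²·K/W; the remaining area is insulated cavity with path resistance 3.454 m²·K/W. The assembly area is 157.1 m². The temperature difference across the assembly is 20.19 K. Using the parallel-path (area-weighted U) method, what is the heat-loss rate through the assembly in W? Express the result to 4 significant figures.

U_eff = 0.824/3.454 + 0.176/1.741 = 0.23856 + 0.10109 = 0.33966
R_eff = 1/U_eff = 2.9442 m²·K/W
Q = 157.1 × 20.19 / 2.9442 = 1077.3 W

1077 W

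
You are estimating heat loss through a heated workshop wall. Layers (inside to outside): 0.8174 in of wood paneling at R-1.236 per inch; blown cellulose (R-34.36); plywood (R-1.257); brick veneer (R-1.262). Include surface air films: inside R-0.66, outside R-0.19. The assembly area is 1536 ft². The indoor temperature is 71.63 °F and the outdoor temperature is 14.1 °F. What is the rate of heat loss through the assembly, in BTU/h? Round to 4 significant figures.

2281 BTU/h

0.8174 × 1.236 = 1.0103
R_total = 0.66 + 1.0103 + 34.36 + 1.257 + 1.262 + 0.19 = 38.739 ft²·°F·h/BTU
Q = A·ΔT/R = 1536 × (71.63 − 14.1) / 38.739 = 2281 BTU/h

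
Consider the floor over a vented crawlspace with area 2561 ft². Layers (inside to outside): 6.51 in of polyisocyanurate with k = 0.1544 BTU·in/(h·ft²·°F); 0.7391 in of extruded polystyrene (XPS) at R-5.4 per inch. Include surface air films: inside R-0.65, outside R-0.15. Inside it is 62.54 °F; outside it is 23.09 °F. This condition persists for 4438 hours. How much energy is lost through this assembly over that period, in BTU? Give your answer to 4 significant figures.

9549000 BTU

6.51/0.1544 = 42.163
0.7391 × 5.4 = 3.9911
R_total = 0.65 + 42.163 + 3.9911 + 0.15 = 46.954 ft²·°F·h/BTU
Q = 2561 × (62.54 − 23.09) / 46.954 = 2151.7 BTU/h
E = 2151.7 × 4438 = 9549200 BTU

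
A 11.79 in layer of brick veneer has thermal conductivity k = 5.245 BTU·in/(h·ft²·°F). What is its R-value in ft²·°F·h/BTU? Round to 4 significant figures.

R = L/k = 11.79/5.245 = 2.2479 ft²·°F·h/BTU

2.248 ft²·°F·h/BTU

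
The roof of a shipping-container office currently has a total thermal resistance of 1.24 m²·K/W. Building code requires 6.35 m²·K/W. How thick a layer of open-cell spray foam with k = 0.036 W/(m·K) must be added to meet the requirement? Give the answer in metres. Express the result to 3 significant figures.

ΔR = 6.35 − 1.24 = 5.11 m²·K/W
L = ΔR × k = 5.11 × 0.036 = 0.184 m

0.184 m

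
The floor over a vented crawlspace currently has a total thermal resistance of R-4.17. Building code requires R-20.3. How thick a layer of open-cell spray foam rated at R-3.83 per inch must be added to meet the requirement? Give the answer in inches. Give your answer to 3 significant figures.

4.21 in

ΔR = 20.3 − 4.17 = 16.13 ft²·°F·h/BTU
L = ΔR / (R/in) = 16.13/3.83 = 4.211 in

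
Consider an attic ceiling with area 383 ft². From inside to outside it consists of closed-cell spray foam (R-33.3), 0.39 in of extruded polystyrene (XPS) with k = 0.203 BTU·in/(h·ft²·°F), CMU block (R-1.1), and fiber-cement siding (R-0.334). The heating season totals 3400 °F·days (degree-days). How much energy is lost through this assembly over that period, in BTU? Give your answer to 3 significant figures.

0.39/0.203 = 1.921
R_total = 33.3 + 1.921 + 1.1 + 0.334 = 36.66 ft²·°F·h/BTU
E = A × HDD × 24 / R = 383 × 3400 × 24 / 36.66 = 852600 BTU

853000 BTU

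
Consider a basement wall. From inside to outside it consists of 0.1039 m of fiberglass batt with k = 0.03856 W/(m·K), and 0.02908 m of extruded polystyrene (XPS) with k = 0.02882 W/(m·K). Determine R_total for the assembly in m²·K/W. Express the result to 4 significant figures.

0.1039/0.03856 = 2.6945
0.02908/0.02882 = 1.009
R_total = 2.6945 + 1.009 = 3.7035 m²·K/W

3.704 m²·K/W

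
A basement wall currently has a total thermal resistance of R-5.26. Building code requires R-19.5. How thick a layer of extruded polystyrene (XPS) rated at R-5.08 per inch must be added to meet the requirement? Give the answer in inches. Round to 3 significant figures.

2.80 in

ΔR = 19.5 − 5.26 = 14.24 ft²·°F·h/BTU
L = ΔR / (R/in) = 14.24/5.08 = 2.803 in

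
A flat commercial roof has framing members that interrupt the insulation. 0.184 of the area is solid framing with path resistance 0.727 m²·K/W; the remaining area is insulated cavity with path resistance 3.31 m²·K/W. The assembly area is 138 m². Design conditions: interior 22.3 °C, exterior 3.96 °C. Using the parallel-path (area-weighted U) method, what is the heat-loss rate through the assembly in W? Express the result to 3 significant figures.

U_eff = 0.816/3.31 + 0.184/0.727 = 0.2465 + 0.2531 = 0.4996
R_eff = 1/U_eff = 2.002 m²·K/W
Q = 138 × (22.3 − 3.96) / 2.002 = 1264 W

1260 W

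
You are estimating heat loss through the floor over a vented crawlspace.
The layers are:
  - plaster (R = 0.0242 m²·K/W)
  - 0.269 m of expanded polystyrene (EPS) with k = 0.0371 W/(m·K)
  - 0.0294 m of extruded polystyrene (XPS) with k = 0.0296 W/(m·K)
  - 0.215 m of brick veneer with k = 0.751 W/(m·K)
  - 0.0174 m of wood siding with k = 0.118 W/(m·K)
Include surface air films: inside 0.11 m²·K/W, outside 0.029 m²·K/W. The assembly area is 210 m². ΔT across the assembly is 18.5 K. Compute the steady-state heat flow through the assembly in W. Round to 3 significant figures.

0.269/0.0371 = 7.251
0.0294/0.0296 = 0.9932
0.215/0.751 = 0.2863
0.0174/0.118 = 0.1475
R_total = 0.11 + 0.0242 + 7.251 + 0.9932 + 0.2863 + 0.1475 + 0.029 = 8.841 m²·K/W
Q = A·ΔT/R = 210 × 18.5 / 8.841 = 439.4 W

439 W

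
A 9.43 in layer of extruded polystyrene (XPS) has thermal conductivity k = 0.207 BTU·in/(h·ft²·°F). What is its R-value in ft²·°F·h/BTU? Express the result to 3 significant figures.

45.6 ft²·°F·h/BTU

R = L/k = 9.43/0.207 = 45.56 ft²·°F·h/BTU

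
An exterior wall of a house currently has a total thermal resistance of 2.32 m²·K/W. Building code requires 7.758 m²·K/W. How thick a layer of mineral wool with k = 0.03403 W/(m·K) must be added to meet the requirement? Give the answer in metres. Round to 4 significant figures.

0.1851 m

ΔR = 7.758 − 2.32 = 5.438 m²·K/W
L = ΔR × k = 5.438 × 0.03403 = 0.18506 m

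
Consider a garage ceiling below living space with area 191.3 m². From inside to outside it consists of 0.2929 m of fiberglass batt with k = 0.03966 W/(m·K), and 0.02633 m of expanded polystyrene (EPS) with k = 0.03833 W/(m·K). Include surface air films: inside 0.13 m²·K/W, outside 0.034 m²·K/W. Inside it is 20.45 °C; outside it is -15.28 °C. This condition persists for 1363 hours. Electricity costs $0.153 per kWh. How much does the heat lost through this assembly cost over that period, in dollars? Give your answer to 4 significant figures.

173.1 dollars

0.2929/0.03966 = 7.3853
0.02633/0.03833 = 0.68693
R_total = 0.13 + 7.3853 + 0.68693 + 0.034 = 8.2362 m²·K/W
Q = 191.3 × (20.45 − (-15.28)) / 8.2362 = 829.89 W
E = 829.89 W × 1363 h / 1000 = 1131.1 kWh
Cost = 1131.1 × 0.153 = $173.06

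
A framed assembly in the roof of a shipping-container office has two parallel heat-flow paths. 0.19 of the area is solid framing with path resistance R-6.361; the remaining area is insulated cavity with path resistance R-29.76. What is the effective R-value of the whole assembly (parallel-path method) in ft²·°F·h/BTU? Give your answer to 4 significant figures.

U_eff = 0.81/29.76 + 0.19/6.361 = 0.027218 + 0.02987 = 0.057087
R_eff = 1/U_eff = 17.517 ft²·°F·h/BTU

17.52 ft²·°F·h/BTU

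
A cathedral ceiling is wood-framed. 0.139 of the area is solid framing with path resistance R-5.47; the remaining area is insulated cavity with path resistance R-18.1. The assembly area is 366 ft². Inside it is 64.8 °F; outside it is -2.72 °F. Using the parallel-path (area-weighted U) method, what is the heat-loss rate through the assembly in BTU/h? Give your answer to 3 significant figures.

U_eff = 0.861/18.1 + 0.139/5.47 = 0.04757 + 0.02541 = 0.07298
R_eff = 1/U_eff = 13.7 ft²·°F·h/BTU
Q = 366 × (64.8 − (-2.72)) / 13.7 = 1804 BTU/h

1800 BTU/h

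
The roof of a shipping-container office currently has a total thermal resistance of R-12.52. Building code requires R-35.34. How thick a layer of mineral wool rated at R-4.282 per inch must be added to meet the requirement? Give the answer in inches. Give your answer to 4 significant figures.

5.329 in

ΔR = 35.34 − 12.52 = 22.82 ft²·°F·h/BTU
L = ΔR / (R/in) = 22.82/4.282 = 5.3293 in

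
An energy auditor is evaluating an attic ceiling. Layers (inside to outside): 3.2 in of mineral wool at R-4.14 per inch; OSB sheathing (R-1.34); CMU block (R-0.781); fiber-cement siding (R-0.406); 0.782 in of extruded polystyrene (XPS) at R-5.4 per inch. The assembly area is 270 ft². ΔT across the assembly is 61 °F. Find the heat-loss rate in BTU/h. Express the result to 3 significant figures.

824 BTU/h

3.2 × 4.14 = 13.25
0.782 × 5.4 = 4.223
R_total = 13.25 + 1.34 + 0.781 + 0.406 + 4.223 = 20 ft²·°F·h/BTU
Q = A·ΔT/R = 270 × 61 / 20 = 823.6 BTU/h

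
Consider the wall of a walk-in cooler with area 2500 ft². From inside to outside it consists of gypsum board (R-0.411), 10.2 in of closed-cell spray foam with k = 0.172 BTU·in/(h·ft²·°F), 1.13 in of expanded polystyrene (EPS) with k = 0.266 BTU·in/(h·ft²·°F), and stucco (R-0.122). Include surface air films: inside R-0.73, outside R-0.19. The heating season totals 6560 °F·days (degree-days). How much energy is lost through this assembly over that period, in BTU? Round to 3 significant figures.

6060000 BTU

10.2/0.172 = 59.3
1.13/0.266 = 4.248
R_total = 0.73 + 0.411 + 59.3 + 4.248 + 0.122 + 0.19 = 65 ft²·°F·h/BTU
E = A × HDD × 24 / R = 2500 × 6560 × 24 / 65 = 6055000 BTU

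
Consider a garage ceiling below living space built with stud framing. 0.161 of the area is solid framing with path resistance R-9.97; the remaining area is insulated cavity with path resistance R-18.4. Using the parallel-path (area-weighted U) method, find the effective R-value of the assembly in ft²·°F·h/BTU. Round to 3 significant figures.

16.2 ft²·°F·h/BTU

U_eff = 0.839/18.4 + 0.161/9.97 = 0.0456 + 0.01615 = 0.06175
R_eff = 1/U_eff = 16.2 ft²·°F·h/BTU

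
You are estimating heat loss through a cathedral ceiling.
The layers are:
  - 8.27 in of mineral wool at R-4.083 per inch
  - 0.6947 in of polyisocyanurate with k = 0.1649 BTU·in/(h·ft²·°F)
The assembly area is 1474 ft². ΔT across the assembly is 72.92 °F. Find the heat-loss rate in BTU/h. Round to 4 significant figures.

8.27 × 4.083 = 33.766
0.6947/0.1649 = 4.2129
R_total = 33.766 + 4.2129 = 37.979 ft²·°F·h/BTU
Q = A·ΔT/R = 1474 × 72.92 / 37.979 = 2830.1 BTU/h

2830 BTU/h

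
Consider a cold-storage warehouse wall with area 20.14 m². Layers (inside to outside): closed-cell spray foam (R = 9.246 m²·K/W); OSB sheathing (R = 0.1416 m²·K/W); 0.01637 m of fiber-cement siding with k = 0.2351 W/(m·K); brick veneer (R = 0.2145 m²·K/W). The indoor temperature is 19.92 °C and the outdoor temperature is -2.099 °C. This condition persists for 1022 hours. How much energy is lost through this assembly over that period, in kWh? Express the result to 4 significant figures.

46.86 kWh

0.01637/0.2351 = 0.06963
R_total = 9.246 + 0.1416 + 0.06963 + 0.2145 = 9.6717 m²·K/W
Q = 20.14 × (19.92 − (-2.099)) / 9.6717 = 45.851 W
E = 45.851 W × 1022 h / 1000 = 46.86 kWh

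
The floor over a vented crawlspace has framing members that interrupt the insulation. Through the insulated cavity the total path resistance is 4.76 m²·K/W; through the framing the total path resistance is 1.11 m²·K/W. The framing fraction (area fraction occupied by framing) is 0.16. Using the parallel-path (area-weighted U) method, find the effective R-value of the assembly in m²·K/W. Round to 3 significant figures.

3.12 m²·K/W

U_eff = 0.84/4.76 + 0.16/1.11 = 0.1765 + 0.1441 = 0.3206
R_eff = 1/U_eff = 3.119 m²·K/W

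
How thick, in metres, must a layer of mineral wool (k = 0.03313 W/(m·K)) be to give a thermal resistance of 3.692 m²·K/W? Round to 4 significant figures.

0.1223 m

L = R·k = 3.692 × 0.03313 = 0.12232 m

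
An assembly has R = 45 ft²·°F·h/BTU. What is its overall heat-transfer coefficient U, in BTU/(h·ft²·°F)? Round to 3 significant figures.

U = 1/R = 1/45 = 0.02222

0.0222 BTU/(h·ft²·°F)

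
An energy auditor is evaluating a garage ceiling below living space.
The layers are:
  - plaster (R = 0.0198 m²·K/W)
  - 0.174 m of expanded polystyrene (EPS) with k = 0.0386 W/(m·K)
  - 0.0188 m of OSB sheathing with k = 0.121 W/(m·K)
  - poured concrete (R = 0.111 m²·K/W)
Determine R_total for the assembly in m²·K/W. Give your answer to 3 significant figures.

0.174/0.0386 = 4.508
0.0188/0.121 = 0.1554
R_total = 0.0198 + 4.508 + 0.1554 + 0.111 = 4.794 m²·K/W

4.79 m²·K/W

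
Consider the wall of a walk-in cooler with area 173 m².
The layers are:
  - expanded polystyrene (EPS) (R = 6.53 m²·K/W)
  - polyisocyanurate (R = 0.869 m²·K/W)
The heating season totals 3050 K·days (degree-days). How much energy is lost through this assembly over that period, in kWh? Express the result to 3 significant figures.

R_total = 6.53 + 0.869 = 7.399 m²·K/W
E = A × HDD × 24 / R / 1000 = 173 × 3050 × 24 / 7.399 / 1000 = 1712 kWh

1710 kWh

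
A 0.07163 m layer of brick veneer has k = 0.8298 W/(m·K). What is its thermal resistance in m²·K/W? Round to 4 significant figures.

0.08632 m²·K/W

R = L/k = 0.07163/0.8298 = 0.086322 m²·K/W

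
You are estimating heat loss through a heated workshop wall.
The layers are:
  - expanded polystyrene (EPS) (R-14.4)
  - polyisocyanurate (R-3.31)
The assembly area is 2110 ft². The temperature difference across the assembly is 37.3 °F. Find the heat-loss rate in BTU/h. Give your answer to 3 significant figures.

R_total = 14.4 + 3.31 = 17.71 ft²·°F·h/BTU
Q = A·ΔT/R = 2110 × 37.3 / 17.71 = 4444 BTU/h

4440 BTU/h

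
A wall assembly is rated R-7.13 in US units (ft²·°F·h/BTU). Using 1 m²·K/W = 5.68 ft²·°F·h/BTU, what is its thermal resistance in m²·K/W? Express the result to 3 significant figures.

1.26 m²·K/W

R_SI = 7.13/5.68 = 1.255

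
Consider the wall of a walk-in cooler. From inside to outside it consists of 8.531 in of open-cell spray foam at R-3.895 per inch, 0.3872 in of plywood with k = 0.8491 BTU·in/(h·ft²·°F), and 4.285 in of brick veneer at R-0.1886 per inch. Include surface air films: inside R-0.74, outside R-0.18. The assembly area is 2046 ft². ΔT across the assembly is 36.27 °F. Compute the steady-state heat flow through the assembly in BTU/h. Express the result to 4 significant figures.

2096 BTU/h

8.531 × 3.895 = 33.228
0.3872/0.8491 = 0.45601
4.285 × 0.1886 = 0.80815
R_total = 0.74 + 33.228 + 0.45601 + 0.80815 + 0.18 = 35.412 ft²·°F·h/BTU
Q = A·ΔT/R = 2046 × 36.27 / 35.412 = 2095.5 BTU/h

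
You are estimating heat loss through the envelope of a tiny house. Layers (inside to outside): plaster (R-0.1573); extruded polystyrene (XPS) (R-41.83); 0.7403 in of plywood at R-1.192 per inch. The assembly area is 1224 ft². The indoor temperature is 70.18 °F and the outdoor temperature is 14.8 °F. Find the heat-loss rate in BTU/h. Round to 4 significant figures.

1581 BTU/h

0.7403 × 1.192 = 0.88244
R_total = 0.1573 + 41.83 + 0.88244 = 42.87 ft²·°F·h/BTU
Q = A·ΔT/R = 1224 × (70.18 − 14.8) / 42.87 = 1581.2 BTU/h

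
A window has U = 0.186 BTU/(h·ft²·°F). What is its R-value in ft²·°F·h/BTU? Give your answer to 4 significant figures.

R = 1/U = 1/0.186 = 5.3763

5.376 ft²·°F·h/BTU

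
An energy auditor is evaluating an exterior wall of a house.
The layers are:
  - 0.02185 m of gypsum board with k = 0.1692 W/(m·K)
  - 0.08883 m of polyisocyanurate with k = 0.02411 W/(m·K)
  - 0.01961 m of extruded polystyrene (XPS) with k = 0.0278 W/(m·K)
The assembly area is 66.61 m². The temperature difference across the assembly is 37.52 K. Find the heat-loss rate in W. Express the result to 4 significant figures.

0.02185/0.1692 = 0.12914
0.08883/0.02411 = 3.6844
0.01961/0.0278 = 0.7054
R_total = 0.12914 + 3.6844 + 0.7054 = 4.5189 m²·K/W
Q = A·ΔT/R = 66.61 × 37.52 / 4.5189 = 553.06 W

553.1 W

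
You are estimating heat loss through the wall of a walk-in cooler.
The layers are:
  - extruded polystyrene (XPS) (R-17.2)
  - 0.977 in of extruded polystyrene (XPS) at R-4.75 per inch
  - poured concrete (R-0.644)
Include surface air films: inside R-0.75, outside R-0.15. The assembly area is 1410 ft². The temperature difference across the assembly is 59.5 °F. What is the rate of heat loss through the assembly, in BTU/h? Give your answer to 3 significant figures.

0.977 × 4.75 = 4.641
R_total = 0.75 + 17.2 + 4.641 + 0.644 + 0.15 = 23.38 ft²·°F·h/BTU
Q = A·ΔT/R = 1410 × 59.5 / 23.38 = 3588 BTU/h

3590 BTU/h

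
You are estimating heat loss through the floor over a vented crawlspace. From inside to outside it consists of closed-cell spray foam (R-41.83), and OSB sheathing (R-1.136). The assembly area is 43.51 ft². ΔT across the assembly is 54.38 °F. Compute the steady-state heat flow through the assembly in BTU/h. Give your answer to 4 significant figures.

R_total = 41.83 + 1.136 = 42.966 ft²·°F·h/BTU
Q = A·ΔT/R = 43.51 × 54.38 / 42.966 = 55.069 BTU/h

55.07 BTU/h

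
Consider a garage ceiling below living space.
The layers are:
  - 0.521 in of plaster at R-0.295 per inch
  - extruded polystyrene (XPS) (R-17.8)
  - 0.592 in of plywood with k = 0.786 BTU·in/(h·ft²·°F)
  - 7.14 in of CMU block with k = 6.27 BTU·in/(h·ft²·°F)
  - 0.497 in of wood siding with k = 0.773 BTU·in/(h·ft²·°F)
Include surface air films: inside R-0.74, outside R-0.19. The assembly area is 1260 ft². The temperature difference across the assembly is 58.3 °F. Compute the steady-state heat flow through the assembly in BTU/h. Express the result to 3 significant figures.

0.521 × 0.295 = 0.1537
0.592/0.786 = 0.7532
7.14/6.27 = 1.139
0.497/0.773 = 0.6429
R_total = 0.74 + 0.1537 + 17.8 + 0.7532 + 1.139 + 0.6429 + 0.19 = 21.42 ft²·°F·h/BTU
Q = A·ΔT/R = 1260 × 58.3 / 21.42 = 3430 BTU/h

3430 BTU/h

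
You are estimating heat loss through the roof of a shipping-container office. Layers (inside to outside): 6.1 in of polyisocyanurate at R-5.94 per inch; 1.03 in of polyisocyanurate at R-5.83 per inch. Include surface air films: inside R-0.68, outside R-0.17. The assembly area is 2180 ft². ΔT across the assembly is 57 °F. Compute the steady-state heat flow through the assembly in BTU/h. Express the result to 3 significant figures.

2880 BTU/h

6.1 × 5.94 = 36.23
1.03 × 5.83 = 6.005
R_total = 0.68 + 36.23 + 6.005 + 0.17 = 43.09 ft²·°F·h/BTU
Q = A·ΔT/R = 2180 × 57 / 43.09 = 2884 BTU/h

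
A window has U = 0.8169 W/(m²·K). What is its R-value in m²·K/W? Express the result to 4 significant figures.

R = 1/U = 1/0.8169 = 1.2241

1.224 m²·K/W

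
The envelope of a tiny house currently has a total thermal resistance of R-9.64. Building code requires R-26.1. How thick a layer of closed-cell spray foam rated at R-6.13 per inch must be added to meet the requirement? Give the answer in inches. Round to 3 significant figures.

2.69 in

ΔR = 26.1 − 9.64 = 16.46 ft²·°F·h/BTU
L = ΔR / (R/in) = 16.46/6.13 = 2.685 in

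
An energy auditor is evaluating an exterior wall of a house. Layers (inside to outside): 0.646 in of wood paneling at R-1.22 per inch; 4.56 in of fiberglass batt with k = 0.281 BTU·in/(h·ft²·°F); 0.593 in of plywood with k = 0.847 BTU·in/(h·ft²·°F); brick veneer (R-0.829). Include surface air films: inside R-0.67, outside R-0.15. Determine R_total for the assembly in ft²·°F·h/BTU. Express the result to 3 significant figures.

0.646 × 1.22 = 0.7881
4.56/0.281 = 16.23
0.593/0.847 = 0.7001
R_total = 0.67 + 0.7881 + 16.23 + 0.7001 + 0.829 + 0.15 = 19.36 ft²·°F·h/BTU

19.4 ft²·°F·h/BTU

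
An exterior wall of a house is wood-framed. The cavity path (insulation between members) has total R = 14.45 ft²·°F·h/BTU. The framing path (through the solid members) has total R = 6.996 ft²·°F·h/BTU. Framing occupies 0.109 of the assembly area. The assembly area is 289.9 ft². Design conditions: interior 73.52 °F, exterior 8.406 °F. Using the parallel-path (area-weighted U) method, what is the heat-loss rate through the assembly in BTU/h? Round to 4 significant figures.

1458 BTU/h

U_eff = 0.891/14.45 + 0.109/6.996 = 0.061661 + 0.01558 = 0.077241
R_eff = 1/U_eff = 12.946 ft²·°F·h/BTU
Q = 289.9 × (73.52 − 8.406) / 12.946 = 1458 BTU/h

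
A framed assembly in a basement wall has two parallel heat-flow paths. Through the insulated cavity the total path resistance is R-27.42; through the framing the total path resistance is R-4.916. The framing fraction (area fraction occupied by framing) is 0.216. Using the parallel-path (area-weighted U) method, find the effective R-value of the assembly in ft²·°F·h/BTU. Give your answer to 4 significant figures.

U_eff = 0.784/27.42 + 0.216/4.916 = 0.028592 + 0.043938 = 0.07253
R_eff = 1/U_eff = 13.787 ft²·°F·h/BTU

13.79 ft²·°F·h/BTU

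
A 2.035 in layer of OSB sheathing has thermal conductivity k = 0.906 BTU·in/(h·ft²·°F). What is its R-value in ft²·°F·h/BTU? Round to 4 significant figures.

R = L/k = 2.035/0.906 = 2.2461 ft²·°F·h/BTU

2.246 ft²·°F·h/BTU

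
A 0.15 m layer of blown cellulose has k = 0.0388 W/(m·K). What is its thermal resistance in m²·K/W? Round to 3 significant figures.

3.87 m²·K/W

R = L/k = 0.15/0.0388 = 3.866 m²·K/W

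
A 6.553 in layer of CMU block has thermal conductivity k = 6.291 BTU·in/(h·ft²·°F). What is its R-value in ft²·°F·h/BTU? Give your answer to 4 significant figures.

R = L/k = 6.553/6.291 = 1.0416 ft²·°F·h/BTU

1.042 ft²·°F·h/BTU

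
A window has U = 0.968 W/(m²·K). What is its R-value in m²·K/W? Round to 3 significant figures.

R = 1/U = 1/0.968 = 1.033

1.03 m²·K/W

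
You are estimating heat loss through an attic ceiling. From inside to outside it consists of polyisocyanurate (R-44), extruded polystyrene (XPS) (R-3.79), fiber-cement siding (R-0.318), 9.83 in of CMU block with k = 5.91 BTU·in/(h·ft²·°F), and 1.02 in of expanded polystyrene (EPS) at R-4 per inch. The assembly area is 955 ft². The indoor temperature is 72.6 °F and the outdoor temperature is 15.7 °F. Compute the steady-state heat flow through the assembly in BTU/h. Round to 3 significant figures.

1010 BTU/h

9.83/5.91 = 1.663
1.02 × 4 = 4.08
R_total = 44 + 3.79 + 0.318 + 1.663 + 4.08 = 53.85 ft²·°F·h/BTU
Q = A·ΔT/R = 955 × (72.6 − 15.7) / 53.85 = 1009 BTU/h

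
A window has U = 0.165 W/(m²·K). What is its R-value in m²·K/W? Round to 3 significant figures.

6.06 m²·K/W

R = 1/U = 1/0.165 = 6.061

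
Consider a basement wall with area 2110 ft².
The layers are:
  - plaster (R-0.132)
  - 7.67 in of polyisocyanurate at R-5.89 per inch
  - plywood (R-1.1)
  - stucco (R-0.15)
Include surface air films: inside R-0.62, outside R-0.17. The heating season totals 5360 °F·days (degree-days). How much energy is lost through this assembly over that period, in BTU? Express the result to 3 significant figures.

5730000 BTU

7.67 × 5.89 = 45.18
R_total = 0.62 + 0.132 + 45.18 + 1.1 + 0.15 + 0.17 = 47.35 ft²·°F·h/BTU
E = A × HDD × 24 / R = 2110 × 5360 × 24 / 47.35 = 5733000 BTU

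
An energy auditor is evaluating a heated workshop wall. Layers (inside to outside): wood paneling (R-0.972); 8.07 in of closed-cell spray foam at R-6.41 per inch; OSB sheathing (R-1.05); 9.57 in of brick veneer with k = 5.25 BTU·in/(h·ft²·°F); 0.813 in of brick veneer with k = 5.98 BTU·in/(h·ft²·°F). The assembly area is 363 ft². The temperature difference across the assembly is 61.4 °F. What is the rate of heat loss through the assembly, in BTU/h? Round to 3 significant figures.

8.07 × 6.41 = 51.73
9.57/5.25 = 1.823
0.813/5.98 = 0.136
R_total = 0.972 + 51.73 + 1.05 + 1.823 + 0.136 = 55.71 ft²·°F·h/BTU
Q = A·ΔT/R = 363 × 61.4 / 55.71 = 400.1 BTU/h

400 BTU/h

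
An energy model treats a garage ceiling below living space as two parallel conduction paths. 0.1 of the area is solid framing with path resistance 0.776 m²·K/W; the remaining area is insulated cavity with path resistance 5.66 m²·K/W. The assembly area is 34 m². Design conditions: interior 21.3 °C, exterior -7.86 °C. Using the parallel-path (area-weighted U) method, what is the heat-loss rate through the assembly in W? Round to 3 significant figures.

U_eff = 0.9/5.66 + 0.1/0.776 = 0.159 + 0.1289 = 0.2879
R_eff = 1/U_eff = 3.474 m²·K/W
Q = 34 × (21.3 − (-7.86)) / 3.474 = 285.4 W

285 W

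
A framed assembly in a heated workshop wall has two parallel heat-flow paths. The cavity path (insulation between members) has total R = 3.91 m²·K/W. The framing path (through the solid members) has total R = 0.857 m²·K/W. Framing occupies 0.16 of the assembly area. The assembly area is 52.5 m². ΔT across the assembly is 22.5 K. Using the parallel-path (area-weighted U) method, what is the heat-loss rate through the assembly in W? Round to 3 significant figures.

U_eff = 0.84/3.91 + 0.16/0.857 = 0.2148 + 0.1867 = 0.4015
R_eff = 1/U_eff = 2.49 m²·K/W
Q = 52.5 × 22.5 / 2.49 = 474.3 W

474 W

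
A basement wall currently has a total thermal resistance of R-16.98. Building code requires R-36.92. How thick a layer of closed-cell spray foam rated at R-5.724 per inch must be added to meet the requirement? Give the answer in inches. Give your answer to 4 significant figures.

3.484 in

ΔR = 36.92 − 16.98 = 19.94 ft²·°F·h/BTU
L = ΔR / (R/in) = 19.94/5.724 = 3.4836 in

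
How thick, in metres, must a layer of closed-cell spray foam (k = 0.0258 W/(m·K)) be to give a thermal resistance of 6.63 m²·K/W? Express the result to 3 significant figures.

L = R·k = 6.63 × 0.0258 = 0.1711 m

0.171 m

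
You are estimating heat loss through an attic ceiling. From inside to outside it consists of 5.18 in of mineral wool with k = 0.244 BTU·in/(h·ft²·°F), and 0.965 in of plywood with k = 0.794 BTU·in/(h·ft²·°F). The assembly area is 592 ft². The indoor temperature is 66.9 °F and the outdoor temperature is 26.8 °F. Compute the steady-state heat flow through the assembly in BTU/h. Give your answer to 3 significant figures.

5.18/0.244 = 21.23
0.965/0.794 = 1.215
R_total = 21.23 + 1.215 = 22.44 ft²·°F·h/BTU
Q = A·ΔT/R = 592 × (66.9 − 26.8) / 22.44 = 1058 BTU/h

1060 BTU/h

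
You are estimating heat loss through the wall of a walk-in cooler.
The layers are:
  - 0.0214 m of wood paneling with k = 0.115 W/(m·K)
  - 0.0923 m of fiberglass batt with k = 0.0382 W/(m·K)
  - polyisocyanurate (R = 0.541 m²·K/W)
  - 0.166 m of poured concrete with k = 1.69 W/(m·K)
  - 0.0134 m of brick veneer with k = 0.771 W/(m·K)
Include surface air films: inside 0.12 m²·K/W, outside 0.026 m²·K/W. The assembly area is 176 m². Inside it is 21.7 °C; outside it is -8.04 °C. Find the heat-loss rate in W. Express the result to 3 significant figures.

0.0214/0.115 = 0.1861
0.0923/0.0382 = 2.416
0.166/1.69 = 0.09822
0.0134/0.771 = 0.01738
R_total = 0.12 + 0.1861 + 2.416 + 0.541 + 0.09822 + 0.01738 + 0.026 = 3.405 m²·K/W
Q = A·ΔT/R = 176 × (21.7 − (-8.04)) / 3.405 = 1537 W

1540 W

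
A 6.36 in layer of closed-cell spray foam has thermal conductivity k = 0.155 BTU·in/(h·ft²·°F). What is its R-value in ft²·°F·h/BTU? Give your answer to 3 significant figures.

41.0 ft²·°F·h/BTU

R = L/k = 6.36/0.155 = 41.03 ft²·°F·h/BTU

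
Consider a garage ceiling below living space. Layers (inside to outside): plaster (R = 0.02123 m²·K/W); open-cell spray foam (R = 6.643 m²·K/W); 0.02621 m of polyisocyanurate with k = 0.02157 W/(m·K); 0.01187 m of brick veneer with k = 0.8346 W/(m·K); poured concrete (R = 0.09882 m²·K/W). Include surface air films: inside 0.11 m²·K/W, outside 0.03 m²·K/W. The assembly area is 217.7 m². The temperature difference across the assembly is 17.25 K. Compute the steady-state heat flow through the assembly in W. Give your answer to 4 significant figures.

0.02621/0.02157 = 1.2151
0.01187/0.8346 = 0.014222
R_total = 0.11 + 0.02123 + 6.643 + 1.2151 + 0.014222 + 0.09882 + 0.03 = 8.1324 m²·K/W
Q = A·ΔT/R = 217.7 × 17.25 / 8.1324 = 461.77 W

461.8 W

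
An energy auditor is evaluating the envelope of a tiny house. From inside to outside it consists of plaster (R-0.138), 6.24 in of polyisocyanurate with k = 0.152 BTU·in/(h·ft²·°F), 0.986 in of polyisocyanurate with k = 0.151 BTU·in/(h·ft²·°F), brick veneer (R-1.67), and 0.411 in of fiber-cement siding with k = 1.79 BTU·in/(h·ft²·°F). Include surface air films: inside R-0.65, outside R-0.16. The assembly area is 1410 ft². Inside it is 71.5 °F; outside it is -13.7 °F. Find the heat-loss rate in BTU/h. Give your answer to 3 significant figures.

6.24/0.152 = 41.05
0.986/0.151 = 6.53
0.411/1.79 = 0.2296
R_total = 0.65 + 0.138 + 41.05 + 6.53 + 1.67 + 0.2296 + 0.16 = 50.43 ft²·°F·h/BTU
Q = A·ΔT/R = 1410 × (71.5 − (-13.7)) / 50.43 = 2382 BTU/h

2380 BTU/h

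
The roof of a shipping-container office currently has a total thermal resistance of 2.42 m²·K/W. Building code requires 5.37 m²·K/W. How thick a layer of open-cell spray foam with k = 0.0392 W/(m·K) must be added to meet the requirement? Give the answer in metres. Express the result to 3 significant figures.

0.116 m

ΔR = 5.37 − 2.42 = 2.95 m²·K/W
L = ΔR × k = 2.95 × 0.0392 = 0.1156 m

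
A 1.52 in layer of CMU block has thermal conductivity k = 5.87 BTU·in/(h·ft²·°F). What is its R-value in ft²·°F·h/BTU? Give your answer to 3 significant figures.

R = L/k = 1.52/5.87 = 0.2589 ft²·°F·h/BTU

0.259 ft²·°F·h/BTU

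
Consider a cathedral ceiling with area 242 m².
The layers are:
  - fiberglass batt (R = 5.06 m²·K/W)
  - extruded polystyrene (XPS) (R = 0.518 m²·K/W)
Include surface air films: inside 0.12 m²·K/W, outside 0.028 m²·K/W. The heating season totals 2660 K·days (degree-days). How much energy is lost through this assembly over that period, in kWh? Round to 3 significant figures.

R_total = 0.12 + 5.06 + 0.518 + 0.028 = 5.726 m²·K/W
E = A × HDD × 24 / R / 1000 = 242 × 2660 × 24 / 5.726 / 1000 = 2698 kWh

2700 kWh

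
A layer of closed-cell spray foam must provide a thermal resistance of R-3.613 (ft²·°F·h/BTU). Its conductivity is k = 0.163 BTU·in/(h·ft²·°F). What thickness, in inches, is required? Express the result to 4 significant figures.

0.5889 in

L = R × k = 3.613 × 0.163 = 0.58892 in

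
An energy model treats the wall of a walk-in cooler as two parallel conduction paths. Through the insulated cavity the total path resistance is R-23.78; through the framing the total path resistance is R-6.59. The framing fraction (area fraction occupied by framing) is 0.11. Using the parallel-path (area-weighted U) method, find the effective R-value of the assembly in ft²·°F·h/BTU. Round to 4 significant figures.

U_eff = 0.89/23.78 + 0.11/6.59 = 0.037426 + 0.016692 = 0.054118
R_eff = 1/U_eff = 18.478 ft²·°F·h/BTU

18.48 ft²·°F·h/BTU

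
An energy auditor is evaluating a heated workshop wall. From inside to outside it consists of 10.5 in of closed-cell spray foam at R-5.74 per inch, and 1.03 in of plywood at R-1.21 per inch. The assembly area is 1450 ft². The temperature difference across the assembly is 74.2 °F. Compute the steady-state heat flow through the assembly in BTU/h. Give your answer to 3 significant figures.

1750 BTU/h

10.5 × 5.74 = 60.27
1.03 × 1.21 = 1.246
R_total = 60.27 + 1.246 = 61.52 ft²·°F·h/BTU
Q = A·ΔT/R = 1450 × 74.2 / 61.52 = 1749 BTU/h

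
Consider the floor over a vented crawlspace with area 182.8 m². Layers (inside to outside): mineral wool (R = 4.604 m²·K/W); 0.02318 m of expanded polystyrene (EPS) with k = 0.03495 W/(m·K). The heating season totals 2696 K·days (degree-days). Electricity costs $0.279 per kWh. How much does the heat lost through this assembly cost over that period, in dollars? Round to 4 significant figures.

0.02318/0.03495 = 0.66323
R_total = 4.604 + 0.66323 = 5.2672 m²·K/W
E = A × HDD × 24 / R / 1000 = 182.8 × 2696 × 24 / 5.2672 / 1000 = 2245.6 kWh
Cost = 2245.6 × 0.279 = $626.51

626.5 dollars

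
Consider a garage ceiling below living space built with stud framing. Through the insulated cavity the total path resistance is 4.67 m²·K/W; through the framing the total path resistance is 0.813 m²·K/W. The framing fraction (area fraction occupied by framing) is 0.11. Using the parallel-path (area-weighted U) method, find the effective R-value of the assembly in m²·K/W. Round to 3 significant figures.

U_eff = 0.89/4.67 + 0.11/0.813 = 0.1906 + 0.1353 = 0.3259
R_eff = 1/U_eff = 3.069 m²·K/W

3.07 m²·K/W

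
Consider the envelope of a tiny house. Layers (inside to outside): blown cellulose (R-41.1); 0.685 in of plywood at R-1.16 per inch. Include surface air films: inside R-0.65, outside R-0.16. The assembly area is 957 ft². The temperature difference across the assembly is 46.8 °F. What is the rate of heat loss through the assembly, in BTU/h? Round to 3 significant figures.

1050 BTU/h

0.685 × 1.16 = 0.7946
R_total = 0.65 + 41.1 + 0.7946 + 0.16 = 42.7 ft²·°F·h/BTU
Q = A·ΔT/R = 957 × 46.8 / 42.7 = 1049 BTU/h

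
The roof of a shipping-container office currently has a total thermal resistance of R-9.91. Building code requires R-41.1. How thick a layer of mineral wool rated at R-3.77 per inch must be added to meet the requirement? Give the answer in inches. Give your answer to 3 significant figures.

8.27 in

ΔR = 41.1 − 9.91 = 31.19 ft²·°F·h/BTU
L = ΔR / (R/in) = 31.19/3.77 = 8.273 in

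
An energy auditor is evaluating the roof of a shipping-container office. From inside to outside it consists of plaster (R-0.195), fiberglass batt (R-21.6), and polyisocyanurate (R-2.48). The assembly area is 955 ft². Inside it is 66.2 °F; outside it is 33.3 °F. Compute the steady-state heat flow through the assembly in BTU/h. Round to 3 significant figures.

1290 BTU/h

R_total = 0.195 + 21.6 + 2.48 = 24.28 ft²·°F·h/BTU
Q = A·ΔT/R = 955 × (66.2 − 33.3) / 24.28 = 1294 BTU/h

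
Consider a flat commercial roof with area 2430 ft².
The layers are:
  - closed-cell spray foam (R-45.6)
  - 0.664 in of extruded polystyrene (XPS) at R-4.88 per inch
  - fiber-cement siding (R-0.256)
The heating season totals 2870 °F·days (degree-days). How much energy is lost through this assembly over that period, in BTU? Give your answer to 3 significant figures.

0.664 × 4.88 = 3.24
R_total = 45.6 + 3.24 + 0.256 = 49.1 ft²·°F·h/BTU
E = A × HDD × 24 / R = 2430 × 2870 × 24 / 49.1 = 3409000 BTU

3410000 BTU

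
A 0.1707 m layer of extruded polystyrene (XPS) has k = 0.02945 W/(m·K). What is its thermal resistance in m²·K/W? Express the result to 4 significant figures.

R = L/k = 0.1707/0.02945 = 5.7963 m²·K/W

5.796 m²·K/W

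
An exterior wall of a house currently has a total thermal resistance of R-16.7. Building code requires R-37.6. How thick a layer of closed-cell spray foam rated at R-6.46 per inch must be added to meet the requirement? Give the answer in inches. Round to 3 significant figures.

ΔR = 37.6 − 16.7 = 20.9 ft²·°F·h/BTU
L = ΔR / (R/in) = 20.9/6.46 = 3.235 in

3.24 in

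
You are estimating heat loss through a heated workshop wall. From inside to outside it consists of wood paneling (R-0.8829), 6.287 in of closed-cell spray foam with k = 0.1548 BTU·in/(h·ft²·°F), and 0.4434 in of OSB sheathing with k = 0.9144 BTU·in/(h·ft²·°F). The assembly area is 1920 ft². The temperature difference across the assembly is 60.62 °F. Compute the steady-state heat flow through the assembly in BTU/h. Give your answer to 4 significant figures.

6.287/0.1548 = 40.614
0.4434/0.9144 = 0.48491
R_total = 0.8829 + 40.614 + 0.48491 = 41.982 ft²·°F·h/BTU
Q = A·ΔT/R = 1920 × 60.62 / 41.982 = 2772.4 BTU/h

2772 BTU/h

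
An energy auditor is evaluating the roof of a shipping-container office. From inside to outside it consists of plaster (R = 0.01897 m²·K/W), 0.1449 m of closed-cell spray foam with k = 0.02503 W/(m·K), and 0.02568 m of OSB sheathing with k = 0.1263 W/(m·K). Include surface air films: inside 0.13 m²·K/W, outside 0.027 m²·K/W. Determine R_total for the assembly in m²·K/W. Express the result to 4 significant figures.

0.1449/0.02503 = 5.7891
0.02568/0.1263 = 0.20333
R_total = 0.13 + 0.01897 + 5.7891 + 0.20333 + 0.027 = 6.1683 m²·K/W

6.168 m²·K/W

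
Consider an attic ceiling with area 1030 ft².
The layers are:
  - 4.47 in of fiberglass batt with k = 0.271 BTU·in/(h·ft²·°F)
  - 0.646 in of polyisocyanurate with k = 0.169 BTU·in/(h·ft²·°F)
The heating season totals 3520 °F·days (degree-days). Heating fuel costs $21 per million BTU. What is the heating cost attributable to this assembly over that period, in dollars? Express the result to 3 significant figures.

4.47/0.271 = 16.49
0.646/0.169 = 3.822
R_total = 16.49 + 3.822 = 20.32 ft²·°F·h/BTU
E = A × HDD × 24 / R = 1030 × 3520 × 24 / 20.32 = 4283000 BTU
Cost = 4283000/10⁶ × 21 = $89.94

89.9 dollars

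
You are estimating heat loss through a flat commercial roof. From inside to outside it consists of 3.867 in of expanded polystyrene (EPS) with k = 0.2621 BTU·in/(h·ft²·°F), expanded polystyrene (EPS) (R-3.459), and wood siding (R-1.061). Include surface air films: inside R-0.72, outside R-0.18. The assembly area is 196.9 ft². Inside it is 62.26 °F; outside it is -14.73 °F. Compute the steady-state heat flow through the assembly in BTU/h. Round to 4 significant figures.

3.867/0.2621 = 14.754
R_total = 0.72 + 14.754 + 3.459 + 1.061 + 0.18 = 20.174 ft²·°F·h/BTU
Q = A·ΔT/R = 196.9 × (62.26 − (-14.73)) / 20.174 = 751.43 BTU/h

751.4 BTU/h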